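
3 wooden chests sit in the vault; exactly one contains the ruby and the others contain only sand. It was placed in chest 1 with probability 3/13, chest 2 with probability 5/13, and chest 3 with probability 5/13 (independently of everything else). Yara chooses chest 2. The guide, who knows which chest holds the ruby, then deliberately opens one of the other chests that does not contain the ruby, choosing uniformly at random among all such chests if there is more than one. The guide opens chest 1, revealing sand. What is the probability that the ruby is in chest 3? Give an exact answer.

Consider each possible location of the ruby in turn.
If it is in chest 1 (prior 3/13): the guide opened chest 1, so this case is ruled out; weight (3/13)·0 = 0.
If it is in chest 2 (prior 5/13): the guide has 2 equally likely choices, so probability 1/2; weight (5/13)·(1/2) = 5/26.
If it is in chest 3 (prior 5/13): the guide has no choice, probability 1; weight (5/13)·1 = 5/13.
The weights sum to 15/26.
So P(the ruby in chest 3 | the guide opened chest 1) = (5/13) / (15/26) = 2/3.

2/3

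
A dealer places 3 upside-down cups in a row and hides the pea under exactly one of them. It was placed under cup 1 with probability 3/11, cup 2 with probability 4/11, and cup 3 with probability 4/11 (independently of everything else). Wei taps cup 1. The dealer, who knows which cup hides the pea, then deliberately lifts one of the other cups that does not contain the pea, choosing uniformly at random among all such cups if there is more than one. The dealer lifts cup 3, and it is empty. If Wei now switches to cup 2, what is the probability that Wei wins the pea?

Consider each possible location of the pea in turn.
If it is under cup 1 (prior 3/11): the dealer has 2 equally likely choices, so probability 1/2; weight (3/11)·(1/2) = 3/22.
If it is under cup 2 (prior 4/11): the dealer has no choice, probability 1; weight (4/11)·1 = 4/11.
If it is under cup 3 (prior 4/11): the dealer opened cup 3, so this case is ruled out; weight (4/11)·0 = 0.
The weights sum to 1/2.
So P(the pea under cup 2 | the dealer opened cup 3) = (4/11) / (1/2) = 8/11.

8/11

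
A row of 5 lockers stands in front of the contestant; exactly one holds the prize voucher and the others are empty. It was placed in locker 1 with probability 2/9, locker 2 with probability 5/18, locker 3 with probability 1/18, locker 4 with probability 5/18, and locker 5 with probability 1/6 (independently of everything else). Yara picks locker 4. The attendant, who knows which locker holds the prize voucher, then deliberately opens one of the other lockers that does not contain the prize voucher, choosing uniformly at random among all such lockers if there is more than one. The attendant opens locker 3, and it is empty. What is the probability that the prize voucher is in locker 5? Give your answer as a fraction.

Condition on the true location of the prize voucher.
If it is in locker 1 (prior 2/9): the attendant has 3 equally likely choices, so probability 1/3; weight (2/9)·(1/3) = 2/27.
If it is in locker 2 (prior 5/18): the attendant has 3 equally likely choices, so probability 1/3; weight (5/18)·(1/3) = 5/54.
If it is in locker 3 (prior 1/18): the attendant opened locker 3, so this case is ruled out; weight (1/18)·0 = 0.
If it is in locker 4 (prior 5/18): the attendant has 4 equally likely choices, so probability 1/4; weight (5/18)·(1/4) = 5/72.
If it is in locker 5 (prior 1/6): the attendant has 3 equally likely choices, so probability 1/3; weight (1/6)·(1/3) = 1/18.
The weights sum to 7/24.
So P(the prize voucher in locker 5 | the attendant opened locker 3) = (1/18) / (7/24) = 4/21.

4/21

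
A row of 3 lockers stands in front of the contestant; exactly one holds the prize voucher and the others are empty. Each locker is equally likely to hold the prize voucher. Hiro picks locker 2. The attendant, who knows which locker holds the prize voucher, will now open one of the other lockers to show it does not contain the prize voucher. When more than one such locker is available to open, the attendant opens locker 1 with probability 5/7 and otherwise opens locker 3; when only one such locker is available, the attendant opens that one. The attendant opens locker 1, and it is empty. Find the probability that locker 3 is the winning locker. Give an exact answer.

7/12

Condition on the true location of the prize voucher.
If it is in locker 1 (prior 1/3): the attendant opened locker 1, so this case is ruled out; weight (1/3)·0 = 0.
If it is in locker 2 (prior 1/3): locker 1 is available, opened with probability 5/7; weight (1/3)·(5/7) = 5/21.
If it is in locker 3 (prior 1/3): only locker 1 is available, probability 1; weight (1/3)·1 = 1/3.
The weights sum to 4/7.
So P(the prize voucher in locker 3 | the attendant opened locker 1) = (1/3) / (4/7) = 7/12.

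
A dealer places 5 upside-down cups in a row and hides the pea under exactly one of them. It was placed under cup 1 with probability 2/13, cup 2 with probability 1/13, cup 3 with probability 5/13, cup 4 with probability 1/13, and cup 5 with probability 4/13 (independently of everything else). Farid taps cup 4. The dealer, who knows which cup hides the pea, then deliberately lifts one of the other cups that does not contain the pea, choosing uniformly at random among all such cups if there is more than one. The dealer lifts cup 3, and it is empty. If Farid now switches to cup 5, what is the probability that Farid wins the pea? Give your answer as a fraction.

16/31

Condition on the true location of the pea.
If it is under cup 1 (prior 2/13): the dealer has 3 equally likely choices, so probability 1/3; weight (2/13)·(1/3) = 2/39.
If it is under cup 2 (prior 1/13): the dealer has 3 equally likely choices, so probability 1/3; weight (1/13)·(1/3) = 1/39.
If it is under cup 3 (prior 5/13): the dealer opened cup 3, so this case is ruled out; weight (5/13)·0 = 0.
If it is under cup 4 (prior 1/13): the dealer has 4 equally likely choices, so probability 1/4; weight (1/13)·(1/4) = 1/52.
If it is under cup 5 (prior 4/13): the dealer has 3 equally likely choices, so probability 1/3; weight (4/13)·(1/3) = 4/39.
The weights sum to 31/156.
So P(the pea under cup 5 | the dealer opened cup 3) = (4/39) / (31/156) = 16/31.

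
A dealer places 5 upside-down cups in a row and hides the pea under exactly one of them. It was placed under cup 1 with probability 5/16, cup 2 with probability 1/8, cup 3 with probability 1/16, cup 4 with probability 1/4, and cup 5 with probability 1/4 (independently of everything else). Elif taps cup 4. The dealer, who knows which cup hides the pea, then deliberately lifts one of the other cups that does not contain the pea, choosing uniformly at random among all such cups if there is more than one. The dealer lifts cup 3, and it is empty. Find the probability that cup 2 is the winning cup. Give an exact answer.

Condition on the true location of the pea.
If it is under cup 1 (prior 5/16): the dealer has 3 equally likely choices, so probability 1/3; weight (5/16)·(1/3) = 5/48.
If it is under cup 2 (prior 1/8): the dealer has 3 equally likely choices, so probability 1/3; weight (1/8)·(1/3) = 1/24.
If it is under cup 3 (prior 1/16): the dealer opened cup 3, so this case is ruled out; weight (1/16)·0 = 0.
If it is under cup 4 (prior 1/4): the dealer has 4 equally likely choices, so probability 1/4; weight (1/4)·(1/4) = 1/16.
If it is under cup 5 (prior 1/4): the dealer has 3 equally likely choices, so probability 1/3; weight (1/4)·(1/3) = 1/12.
The weights sum to 7/24.
So P(the pea under cup 2 | the dealer opened cup 3) = (1/24) / (7/24) = 1/7.

1/7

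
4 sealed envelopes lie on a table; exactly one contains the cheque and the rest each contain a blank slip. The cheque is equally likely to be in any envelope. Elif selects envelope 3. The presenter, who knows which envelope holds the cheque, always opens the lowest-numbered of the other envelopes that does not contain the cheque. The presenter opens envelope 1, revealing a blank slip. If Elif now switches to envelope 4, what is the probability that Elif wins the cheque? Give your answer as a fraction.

1/3

Consider each possible location of the cheque in turn.
If it is in envelope 1 (prior 1/4): the presenter opened envelope 1, so this case is ruled out; weight (1/4)·0 = 0.
If it is in any of envelopes 2, 3, and 4 (prior 1/4 each): envelope 1 is the lowest-numbered option available, probability 1; weight (1/4)·1 = 1/4 each.
The weights sum to 3/4.
So P(the cheque in envelope 4 | the presenter opened envelope 1) = (1/4) / (3/4) = 1/3.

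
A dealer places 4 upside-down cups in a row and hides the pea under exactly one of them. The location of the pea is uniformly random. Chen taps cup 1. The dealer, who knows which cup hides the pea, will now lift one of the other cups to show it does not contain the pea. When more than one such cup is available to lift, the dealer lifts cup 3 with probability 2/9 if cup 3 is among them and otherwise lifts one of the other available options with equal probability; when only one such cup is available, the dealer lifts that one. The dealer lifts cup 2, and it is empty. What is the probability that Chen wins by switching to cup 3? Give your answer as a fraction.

Consider each possible location of the pea in turn.
If it is under cup 1 (prior 1/4): cup 3 is available but not opened; cup 2 gets probability (1 − 2/9)/2 = 7/18; weight (1/4)·(7/18) = 7/72.
If it is under cup 2 (prior 1/4): the dealer opened cup 2, so this case is ruled out; weight (1/4)·0 = 0.
If it is under cup 3 (prior 1/4): cup 3 holds the prize so is unavailable; the dealer chooses uniformly among the 2 others, probability 1/2; weight (1/4)·(1/2) = 1/8.
If it is under cup 4 (prior 1/4): cup 3 is available but not opened, probability 7/9; weight (1/4)·(7/9) = 7/36.
The weights sum to 5/12.
So P(the pea under cup 3 | the dealer opened cup 2) = (1/8) / (5/12) = 3/10.

3/10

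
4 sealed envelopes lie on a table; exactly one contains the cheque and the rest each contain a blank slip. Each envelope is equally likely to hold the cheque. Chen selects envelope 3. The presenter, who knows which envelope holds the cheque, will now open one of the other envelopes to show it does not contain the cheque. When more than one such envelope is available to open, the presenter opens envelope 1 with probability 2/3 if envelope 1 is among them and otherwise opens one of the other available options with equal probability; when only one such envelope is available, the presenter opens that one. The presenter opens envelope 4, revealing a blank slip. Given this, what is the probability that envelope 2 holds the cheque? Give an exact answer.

1/3

Apply Bayes' rule, conditioning on where the cheque actually is.
If it is in envelope 1 (prior 1/4): envelope 1 holds the prize so is unavailable; the presenter chooses uniformly among the 2 others, probability 1/2; weight (1/4)·(1/2) = 1/8.
If it is in envelope 2 (prior 1/4): envelope 1 is available but not opened, probability 1/3; weight (1/4)·(1/3) = 1/12.
If it is in envelope 3 (prior 1/4): envelope 1 is available but not opened; envelope 4 gets probability (1 − 2/3)/2 = 1/6; weight (1/4)·(1/6) = 1/24.
If it is in envelope 4 (prior 1/4): the presenter opened envelope 4, so this case is ruled out; weight (1/4)·0 = 0.
The weights sum to 1/4.
So P(the cheque in envelope 2 | the presenter opened envelope 4) = (1/12) / (1/4) = 1/3.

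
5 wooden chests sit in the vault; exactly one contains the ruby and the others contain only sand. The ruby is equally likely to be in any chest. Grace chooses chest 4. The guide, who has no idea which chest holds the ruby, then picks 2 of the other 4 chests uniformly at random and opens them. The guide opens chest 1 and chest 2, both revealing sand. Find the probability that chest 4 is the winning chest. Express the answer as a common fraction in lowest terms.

Because the guide chose which chests to open without knowing where the ruby is, the choice is independent of the prize location. Learning that none of the 2 opened chests holds the ruby simply rules out those 2 locations and leaves the remaining 3 chests still equally likely by symmetry.
So P(the ruby in chest 4) = 1/3.

1/3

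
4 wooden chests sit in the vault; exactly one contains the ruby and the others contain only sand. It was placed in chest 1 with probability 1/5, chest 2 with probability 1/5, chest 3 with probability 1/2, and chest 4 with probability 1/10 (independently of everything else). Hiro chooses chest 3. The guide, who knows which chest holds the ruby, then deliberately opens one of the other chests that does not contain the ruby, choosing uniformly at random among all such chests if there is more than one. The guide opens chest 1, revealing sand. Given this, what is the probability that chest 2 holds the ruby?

Condition on the true location of the ruby.
If it is in chest 1 (prior 1/5): the guide opened chest 1, so this case is ruled out; weight (1/5)·0 = 0.
If it is in chest 2 (prior 1/5): the guide has 2 equally likely choices, so probability 1/2; weight (1/5)·(1/2) = 1/10.
If it is in chest 3 (prior 1/2): the guide has 3 equally likely choices, so probability 1/3; weight (1/2)·(1/3) = 1/6.
If it is in chest 4 (prior 1/10): the guide has 2 equally likely choices, so probability 1/2; weight (1/10)·(1/2) = 1/20.
The weights sum to 19/60.
So P(the ruby in chest 2 | the guide opened chest 1) = (1/10) / (19/60) = 6/19.

6/19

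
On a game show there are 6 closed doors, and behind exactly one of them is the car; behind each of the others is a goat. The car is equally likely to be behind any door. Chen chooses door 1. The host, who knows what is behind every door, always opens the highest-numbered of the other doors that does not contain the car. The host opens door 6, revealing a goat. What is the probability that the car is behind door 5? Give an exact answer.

1/5

Condition on the true location of the car.
If it is behind any of doors 1, 2, 3, 4, and 5 (prior 1/6 each): door 6 is the highest-numbered option available, probability 1; weight (1/6)·1 = 1/6 each.
If it is behind door 6 (prior 1/6): the host opened door 6, so this case is ruled out; weight (1/6)·0 = 0.
The weights sum to 5/6.
So P(the car behind door 5 | the host opened door 6) = (1/6) / (5/6) = 1/5.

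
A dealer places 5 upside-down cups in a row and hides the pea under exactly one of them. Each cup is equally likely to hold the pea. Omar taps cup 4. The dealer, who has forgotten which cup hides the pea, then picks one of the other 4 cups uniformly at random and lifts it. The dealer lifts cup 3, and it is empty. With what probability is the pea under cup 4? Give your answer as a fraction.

1/4

Apply Bayes' rule, conditioning on where the pea actually is.
If it is under any of cups 1, 2, 4, and 5 (prior 1/5 each): the dealer picks cup 3 with probability 1/4 regardless, and it is not the prize; weight (1/5)·(1/4) = 1/20 each.
If it is under cup 3 (prior 1/5): the dealer opened cup 3, so this case is ruled out; weight (1/5)·0 = 0.
The weights sum to 1/5.
So P(the pea under cup 4 | the dealer opened cup 3) = (1/20) / (1/5) = 1/4.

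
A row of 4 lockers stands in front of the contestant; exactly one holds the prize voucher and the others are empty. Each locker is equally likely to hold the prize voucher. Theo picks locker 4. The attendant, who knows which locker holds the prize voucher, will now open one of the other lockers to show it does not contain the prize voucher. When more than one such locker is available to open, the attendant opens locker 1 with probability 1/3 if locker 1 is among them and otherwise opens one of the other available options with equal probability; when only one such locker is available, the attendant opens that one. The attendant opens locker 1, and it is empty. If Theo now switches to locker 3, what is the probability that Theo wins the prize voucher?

1/3

Consider each possible location of the prize voucher in turn.
If it is in locker 1 (prior 1/4): the attendant opened locker 1, so this case is ruled out; weight (1/4)·0 = 0.
If it is in any of lockers 2, 3, and 4 (prior 1/4 each): locker 1 is available, opened with probability 1/3; weight (1/4)·(1/3) = 1/12 each.
The weights sum to 1/4.
So P(the prize voucher in locker 3 | the attendant opened locker 1) = (1/12) / (1/4) = 1/3.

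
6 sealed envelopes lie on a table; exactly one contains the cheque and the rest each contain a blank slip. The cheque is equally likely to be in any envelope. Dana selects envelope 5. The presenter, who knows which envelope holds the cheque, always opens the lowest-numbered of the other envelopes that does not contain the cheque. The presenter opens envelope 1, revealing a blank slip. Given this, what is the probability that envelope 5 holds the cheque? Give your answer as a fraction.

Condition on the true location of the cheque.
If it is in envelope 1 (prior 1/6): the presenter opened envelope 1, so this case is ruled out; weight (1/6)·0 = 0.
If it is in any of envelopes 2, 3, 4, 5, and 6 (prior 1/6 each): envelope 1 is the lowest-numbered option available, probability 1; weight (1/6)·1 = 1/6 each.
The weights sum to 5/6.
So P(the cheque in envelope 5 | the presenter opened envelope 1) = (1/6) / (5/6) = 1/5.

1/5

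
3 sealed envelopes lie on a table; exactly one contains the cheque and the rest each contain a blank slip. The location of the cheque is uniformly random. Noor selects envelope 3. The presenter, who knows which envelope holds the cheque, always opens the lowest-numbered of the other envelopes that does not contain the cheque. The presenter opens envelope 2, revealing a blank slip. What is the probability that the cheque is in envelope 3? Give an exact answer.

0

Apply Bayes' rule, conditioning on where the cheque actually is.
If it is in envelope 1 (prior 1/3): envelope 2 is the lowest-numbered option available, probability 1; weight (1/3)·1 = 1/3.
If it is in envelope 2 (prior 1/3): the presenter opened envelope 2, so this case is ruled out; weight (1/3)·0 = 0.
If it is in envelope 3 (prior 1/3): the presenter would have opened envelope 1 instead, probability 0; weight (1/3)·0 = 0.
The weights sum to 1/3.
So P(the cheque in envelope 3 | the presenter opened envelope 2) = 0 / (1/3) = 0.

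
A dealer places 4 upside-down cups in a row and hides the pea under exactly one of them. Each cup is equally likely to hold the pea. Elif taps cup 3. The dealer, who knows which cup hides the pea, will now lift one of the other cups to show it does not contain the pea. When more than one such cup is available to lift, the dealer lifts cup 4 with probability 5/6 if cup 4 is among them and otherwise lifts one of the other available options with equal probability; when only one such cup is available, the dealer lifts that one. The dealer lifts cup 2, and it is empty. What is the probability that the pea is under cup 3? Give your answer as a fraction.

Consider each possible location of the pea in turn.
If it is under cup 1 (prior 1/4): cup 4 is available but not opened, probability 1/6; weight (1/4)·(1/6) = 1/24.
If it is under cup 2 (prior 1/4): the dealer opened cup 2, so this case is ruled out; weight (1/4)·0 = 0.
If it is under cup 3 (prior 1/4): cup 4 is available but not opened; cup 2 gets probability (1 − 5/6)/2 = 1/12; weight (1/4)·(1/12) = 1/48.
If it is under cup 4 (prior 1/4): cup 4 holds the prize so is unavailable; the dealer chooses uniformly among the 2 others, probability 1/2; weight (1/4)·(1/2) = 1/8.
The weights sum to 3/16.
So P(the pea under cup 3 | the dealer opened cup 2) = (1/48) / (3/16) = 1/9.

1/9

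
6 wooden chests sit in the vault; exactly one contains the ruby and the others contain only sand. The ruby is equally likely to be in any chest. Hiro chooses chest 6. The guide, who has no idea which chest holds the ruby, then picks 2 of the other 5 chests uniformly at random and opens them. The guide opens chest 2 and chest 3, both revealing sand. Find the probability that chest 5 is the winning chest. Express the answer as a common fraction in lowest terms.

1/4

Because the guide chose which chests to open without knowing where the ruby is, the choice is independent of the prize location. Learning that none of the 2 opened chests holds the ruby simply rules out those 2 locations and leaves the remaining 4 chests still equally likely by symmetry.
So P(the ruby in chest 5) = 1/4.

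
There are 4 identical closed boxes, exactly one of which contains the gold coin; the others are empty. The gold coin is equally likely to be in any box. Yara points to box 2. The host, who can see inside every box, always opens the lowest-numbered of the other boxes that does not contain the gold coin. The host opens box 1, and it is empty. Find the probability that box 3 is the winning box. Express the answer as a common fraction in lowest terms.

1/3

Consider each possible location of the gold coin in turn.
If it is in box 1 (prior 1/4): the host opened box 1, so this case is ruled out; weight (1/4)·0 = 0.
If it is in any of boxes 2, 3, and 4 (prior 1/4 each): box 1 is the lowest-numbered option available, probability 1; weight (1/4)·1 = 1/4 each.
The weights sum to 3/4.
So P(the gold coin in box 3 | the host opened box 1) = (1/4) / (3/4) = 1/3.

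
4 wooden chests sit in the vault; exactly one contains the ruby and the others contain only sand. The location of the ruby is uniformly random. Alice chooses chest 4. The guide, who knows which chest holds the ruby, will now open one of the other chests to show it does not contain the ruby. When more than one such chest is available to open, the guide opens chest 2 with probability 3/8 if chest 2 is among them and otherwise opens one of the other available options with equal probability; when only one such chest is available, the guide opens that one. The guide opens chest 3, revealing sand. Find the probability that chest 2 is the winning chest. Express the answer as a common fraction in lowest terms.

8/23

Consider each possible location of the ruby in turn.
If it is in chest 1 (prior 1/4): chest 2 is available but not opened, probability 5/8; weight (1/4)·(5/8) = 5/32.
If it is in chest 2 (prior 1/4): chest 2 holds the prize so is unavailable; the guide chooses uniformly among the 2 others, probability 1/2; weight (1/4)·(1/2) = 1/8.
If it is in chest 3 (prior 1/4): the guide opened chest 3, so this case is ruled out; weight (1/4)·0 = 0.
If it is in chest 4 (prior 1/4): chest 2 is available but not opened; chest 3 gets probability (1 − 3/8)/2 = 5/16; weight (1/4)·(5/16) = 5/64.
The weights sum to 23/64.
So P(the ruby in chest 2 | the guide opened chest 3) = (1/8) / (23/64) = 8/23.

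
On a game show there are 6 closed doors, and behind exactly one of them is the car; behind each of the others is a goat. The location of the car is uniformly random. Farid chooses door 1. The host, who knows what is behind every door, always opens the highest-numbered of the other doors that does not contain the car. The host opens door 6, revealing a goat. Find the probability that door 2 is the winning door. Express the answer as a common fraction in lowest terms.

Condition on the true location of the car.
If it is behind any of doors 1, 2, 3, 4, and 5 (prior 1/6 each): door 6 is the highest-numbered option available, probability 1; weight (1/6)·1 = 1/6 each.
If it is behind door 6 (prior 1/6): the host opened door 6, so this case is ruled out; weight (1/6)·0 = 0.
The weights sum to 5/6.
So P(the car behind door 2 | the host opened door 6) = (1/6) / (5/6) = 1/5.

1/5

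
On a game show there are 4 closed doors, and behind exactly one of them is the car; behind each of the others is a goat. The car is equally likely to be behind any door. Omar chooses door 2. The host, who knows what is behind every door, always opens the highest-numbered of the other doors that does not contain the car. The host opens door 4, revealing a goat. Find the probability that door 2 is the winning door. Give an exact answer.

Apply Bayes' rule, conditioning on where the car actually is.
If it is behind any of doors 1, 2, and 3 (prior 1/4 each): door 4 is the highest-numbered option available, probability 1; weight (1/4)·1 = 1/4 each.
If it is behind door 4 (prior 1/4): the host opened door 4, so this case is ruled out; weight (1/4)·0 = 0.
The weights sum to 3/4.
So P(the car behind door 2 | the host opened door 4) = (1/4) / (3/4) = 1/3.

1/3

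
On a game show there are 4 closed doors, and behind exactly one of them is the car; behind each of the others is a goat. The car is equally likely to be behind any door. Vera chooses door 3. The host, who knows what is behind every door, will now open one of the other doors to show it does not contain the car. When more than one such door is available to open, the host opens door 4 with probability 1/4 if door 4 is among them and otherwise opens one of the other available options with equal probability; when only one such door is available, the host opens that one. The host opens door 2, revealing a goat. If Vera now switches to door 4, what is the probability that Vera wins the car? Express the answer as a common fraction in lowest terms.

Condition on the true location of the car.
If it is behind door 1 (prior 1/4): door 4 is available but not opened, probability 3/4; weight (1/4)·(3/4) = 3/16.
If it is behind door 2 (prior 1/4): the host opened door 2, so this case is ruled out; weight (1/4)·0 = 0.
If it is behind door 3 (prior 1/4): door 4 is available but not opened; door 2 gets probability (1 − 1/4)/2 = 3/8; weight (1/4)·(3/8) = 3/32.
If it is behind door 4 (prior 1/4): door 4 holds the prize so is unavailable; the host chooses uniformly among the 2 others, probability 1/2; weight (1/4)·(1/2) = 1/8.
The weights sum to 13/32.
So P(the car behind door 4 | the host opened door 2) = (1/8) / (13/32) = 4/13.

4/13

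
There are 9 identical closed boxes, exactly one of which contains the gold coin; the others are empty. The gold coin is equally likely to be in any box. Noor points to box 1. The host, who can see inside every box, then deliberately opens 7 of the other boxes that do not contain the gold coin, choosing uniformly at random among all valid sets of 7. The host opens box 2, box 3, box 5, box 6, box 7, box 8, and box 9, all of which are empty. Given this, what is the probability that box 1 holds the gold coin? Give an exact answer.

Condition on the true location of the gold coin.
If it is in box 1 (prior 1/9): the host has 8 equally likely choices, so probability 1/8; weight (1/9)·(1/8) = 1/72.
If it is in any of boxes 2, 3, 5, 6, 7, 8, and 9 (prior 1/9 each): that box was opened and seen not to hold the prize — ruled out; weight (1/9)·0 = 0 each.
If it is in box 4 (prior 1/9): the host has no choice, probability 1; weight (1/9)·1 = 1/9.
The weights sum to 1/8.
So P(the gold coin in box 1 | the host opened box 2, box 3, box 5, box 6, box 7, box 8, and box 9) = (1/72) / (1/8) = 1/9.

1/9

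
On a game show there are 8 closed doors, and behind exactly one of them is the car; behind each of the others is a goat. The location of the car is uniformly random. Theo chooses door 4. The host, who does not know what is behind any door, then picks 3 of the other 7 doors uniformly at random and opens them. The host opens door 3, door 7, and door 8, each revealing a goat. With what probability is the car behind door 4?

1/5

Consider each possible location of the car in turn.
If it is behind any of doors 1, 2, 4, 5, and 6 (prior 1/8 each): the host picks exactly this set with probability 1/35 regardless, and none is the prize; weight (1/8)·(1/35) = 1/280 each.
If it is behind any of doors 3, 7, and 8 (prior 1/8 each): that door was opened and seen not to hold the prize — ruled out; weight (1/8)·0 = 0 each.
The weights sum to 1/56.
So P(the car behind door 4 | the host opened door 3, door 7, and door 8) = (1/280) / (1/56) = 1/5.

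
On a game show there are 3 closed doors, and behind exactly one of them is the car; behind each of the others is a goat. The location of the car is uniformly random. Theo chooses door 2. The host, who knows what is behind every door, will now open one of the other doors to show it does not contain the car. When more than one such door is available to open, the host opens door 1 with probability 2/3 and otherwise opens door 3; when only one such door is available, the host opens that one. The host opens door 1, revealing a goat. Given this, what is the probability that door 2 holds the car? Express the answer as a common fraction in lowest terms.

2/5

Consider each possible location of the car in turn.
If it is behind door 1 (prior 1/3): the host opened door 1, so this case is ruled out; weight (1/3)·0 = 0.
If it is behind door 2 (prior 1/3): door 1 is available, opened with probability 2/3; weight (1/3)·(2/3) = 2/9.
If it is behind door 3 (prior 1/3): only door 1 is available, probability 1; weight (1/3)·1 = 1/3.
The weights sum to 5/9.
So P(the car behind door 2 | the host opened door 1) = (2/9) / (5/9) = 2/5.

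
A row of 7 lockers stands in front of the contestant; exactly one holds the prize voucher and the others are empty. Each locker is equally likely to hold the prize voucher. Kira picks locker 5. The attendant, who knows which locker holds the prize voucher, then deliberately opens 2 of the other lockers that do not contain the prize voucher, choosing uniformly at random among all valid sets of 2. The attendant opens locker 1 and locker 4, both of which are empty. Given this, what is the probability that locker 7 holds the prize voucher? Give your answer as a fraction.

3/14

Condition on the true location of the prize voucher.
If it is in either of lockers 1 and 4 (prior 1/7 each): that locker was opened and seen not to hold the prize — ruled out; weight (1/7)·0 = 0 each.
If it is in any of lockers 2, 3, 6, and 7 (prior 1/7 each): the attendant has 10 equally likely choices, so probability 1/10; weight (1/7)·(1/10) = 1/70 each.
If it is in locker 5 (prior 1/7): the attendant has 15 equally likely choices, so probability 1/15; weight (1/7)·(1/15) = 1/105.
The weights sum to 1/15.
So P(the prize voucher in locker 7 | the attendant opened locker 1 and locker 4) = (1/70) / (1/15) = 3/14.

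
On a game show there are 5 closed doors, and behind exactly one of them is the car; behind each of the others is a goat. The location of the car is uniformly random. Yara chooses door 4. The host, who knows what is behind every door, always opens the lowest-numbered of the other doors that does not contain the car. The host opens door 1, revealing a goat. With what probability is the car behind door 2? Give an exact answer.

1/4

Consider each possible location of the car in turn.
If it is behind door 1 (prior 1/5): the host opened door 1, so this case is ruled out; weight (1/5)·0 = 0.
If it is behind any of doors 2, 3, 4, and 5 (prior 1/5 each): door 1 is the lowest-numbered option available, probability 1; weight (1/5)·1 = 1/5 each.
The weights sum to 4/5.
So P(the car behind door 2 | the host opened door 1) = (1/5) / (4/5) = 1/4.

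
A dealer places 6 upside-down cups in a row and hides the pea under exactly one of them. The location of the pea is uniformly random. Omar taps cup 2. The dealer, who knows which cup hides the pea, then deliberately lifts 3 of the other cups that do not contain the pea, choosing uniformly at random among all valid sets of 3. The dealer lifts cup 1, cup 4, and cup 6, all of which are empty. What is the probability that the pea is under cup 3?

5/12

Consider each possible location of the pea in turn.
If it is under any of cups 1, 4, and 6 (prior 1/6 each): that cup was opened and seen not to hold the prize — ruled out; weight (1/6)·0 = 0 each.
If it is under cup 2 (prior 1/6): the dealer has 10 equally likely choices, so probability 1/10; weight (1/6)·(1/10) = 1/60.
If it is under either of cups 3 and 5 (prior 1/6 each): the dealer has 4 equally likely choices, so probability 1/4; weight (1/6)·(1/4) = 1/24 each.
The weights sum to 1/10.
So P(the pea under cup 3 | the dealer opened cup 1, cup 4, and cup 6) = (1/24) / (1/10) = 5/12.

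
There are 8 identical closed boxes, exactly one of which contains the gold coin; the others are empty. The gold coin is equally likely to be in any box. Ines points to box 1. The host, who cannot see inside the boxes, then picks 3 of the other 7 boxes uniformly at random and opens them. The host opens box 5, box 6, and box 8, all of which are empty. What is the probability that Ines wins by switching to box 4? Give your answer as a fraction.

Condition on the true location of the gold coin.
If it is in any of boxes 1, 2, 3, 4, and 7 (prior 1/8 each): the host picks exactly this set with probability 1/35 regardless, and none is the prize; weight (1/8)·(1/35) = 1/280 each.
If it is in any of boxes 5, 6, and 8 (prior 1/8 each): that box was opened and seen not to hold the prize — ruled out; weight (1/8)·0 = 0 each.
The weights sum to 1/56.
So P(the gold coin in box 4 | the host opened box 5, box 6, and box 8) = (1/280) / (1/56) = 1/5.

1/5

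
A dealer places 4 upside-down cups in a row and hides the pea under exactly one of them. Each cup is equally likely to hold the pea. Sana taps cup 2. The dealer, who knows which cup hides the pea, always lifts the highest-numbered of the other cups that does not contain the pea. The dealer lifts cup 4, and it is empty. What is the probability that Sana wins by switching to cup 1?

Consider each possible location of the pea in turn.
If it is under any of cups 1, 2, and 3 (prior 1/4 each): cup 4 is the highest-numbered option available, probability 1; weight (1/4)·1 = 1/4 each.
If it is under cup 4 (prior 1/4): the dealer opened cup 4, so this case is ruled out; weight (1/4)·0 = 0.
The weights sum to 3/4.
So P(the pea under cup 1 | the dealer opened cup 4) = (1/4) / (3/4) = 1/3.

1/3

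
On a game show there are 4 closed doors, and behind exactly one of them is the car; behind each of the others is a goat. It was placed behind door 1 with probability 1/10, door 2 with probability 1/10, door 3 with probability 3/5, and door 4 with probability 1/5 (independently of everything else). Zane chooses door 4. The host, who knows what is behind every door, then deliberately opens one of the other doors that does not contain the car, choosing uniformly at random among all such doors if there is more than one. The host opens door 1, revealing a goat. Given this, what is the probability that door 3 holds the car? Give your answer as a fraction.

Condition on the true location of the car.
If it is behind door 1 (prior 1/10): the host opened door 1, so this case is ruled out; weight (1/10)·0 = 0.
If it is behind door 2 (prior 1/10): the host has 2 equally likely choices, so probability 1/2; weight (1/10)·(1/2) = 1/20.
If it is behind door 3 (prior 3/5): the host has 2 equally likely choices, so probability 1/2; weight (3/5)·(1/2) = 3/10.
If it is behind door 4 (prior 1/5): the host has 3 equally likely choices, so probability 1/3; weight (1/5)·(1/3) = 1/15.
The weights sum to 5/12.
So P(the car behind door 3 | the host opened door 1) = (3/10) / (5/12) = 18/25.

18/25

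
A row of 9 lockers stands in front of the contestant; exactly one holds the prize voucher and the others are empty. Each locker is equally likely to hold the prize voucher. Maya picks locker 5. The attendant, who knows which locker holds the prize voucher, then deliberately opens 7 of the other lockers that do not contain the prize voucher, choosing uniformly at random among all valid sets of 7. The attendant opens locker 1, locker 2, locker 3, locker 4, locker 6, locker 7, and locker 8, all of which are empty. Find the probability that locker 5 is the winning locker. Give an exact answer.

1/9

Consider each possible location of the prize voucher in turn.
If it is in any of lockers 1, 2, 3, 4, 6, 7, and 8 (prior 1/9 each): that locker was opened and seen not to hold the prize — ruled out; weight (1/9)·0 = 0 each.
If it is in locker 5 (prior 1/9): the attendant has 8 equally likely choices, so probability 1/8; weight (1/9)·(1/8) = 1/72.
If it is in locker 9 (prior 1/9): the attendant has no choice, probability 1; weight (1/9)·1 = 1/9.
The weights sum to 1/8.
So P(the prize voucher in locker 5 | the attendant opened locker 1, locker 2, locker 3, locker 4, locker 6, locker 7, and locker 8) = (1/72) / (1/8) = 1/9.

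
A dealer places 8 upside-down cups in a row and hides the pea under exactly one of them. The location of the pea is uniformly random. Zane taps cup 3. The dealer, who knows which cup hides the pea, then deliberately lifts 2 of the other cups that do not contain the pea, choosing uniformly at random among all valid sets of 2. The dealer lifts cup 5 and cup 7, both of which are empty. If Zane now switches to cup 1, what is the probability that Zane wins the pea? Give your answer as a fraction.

7/40

Apply Bayes' rule, conditioning on where the pea actually is.
If it is under any of cups 1, 2, 4, 6, and 8 (prior 1/8 each): the dealer has 15 equally likely choices, so probability 1/15; weight (1/8)·(1/15) = 1/120 each.
If it is under cup 3 (prior 1/8): the dealer has 21 equally likely choices, so probability 1/21; weight (1/8)·(1/21) = 1/168.
If it is under either of cups 5 and 7 (prior 1/8 each): that cup was opened and seen not to hold the prize — ruled out; weight (1/8)·0 = 0 each.
The weights sum to 1/21.
So P(the pea under cup 1 | the dealer opened cup 5 and cup 7) = (1/120) / (1/21) = 7/40.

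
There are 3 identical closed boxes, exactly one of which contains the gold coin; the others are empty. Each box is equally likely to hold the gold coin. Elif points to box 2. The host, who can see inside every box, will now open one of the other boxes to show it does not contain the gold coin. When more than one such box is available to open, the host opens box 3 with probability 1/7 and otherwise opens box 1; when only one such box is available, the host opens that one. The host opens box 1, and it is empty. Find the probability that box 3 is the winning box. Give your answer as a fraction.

7/13

Apply Bayes' rule, conditioning on where the gold coin actually is.
If it is in box 1 (prior 1/3): the host opened box 1, so this case is ruled out; weight (1/3)·0 = 0.
If it is in box 2 (prior 1/3): box 3 is available but not opened, probability 6/7; weight (1/3)·(6/7) = 2/7.
If it is in box 3 (prior 1/3): only box 1 is available, probability 1; weight (1/3)·1 = 1/3.
The weights sum to 13/21.
So P(the gold coin in box 3 | the host opened box 1) = (1/3) / (13/21) = 7/13.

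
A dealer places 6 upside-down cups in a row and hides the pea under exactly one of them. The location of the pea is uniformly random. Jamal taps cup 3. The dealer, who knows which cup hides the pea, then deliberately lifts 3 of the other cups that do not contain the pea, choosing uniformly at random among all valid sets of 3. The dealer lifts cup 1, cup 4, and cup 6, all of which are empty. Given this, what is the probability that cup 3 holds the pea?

1/6

Consider each possible location of the pea in turn.
If it is under any of cups 1, 4, and 6 (prior 1/6 each): that cup was opened and seen not to hold the prize — ruled out; weight (1/6)·0 = 0 each.
If it is under either of cups 2 and 5 (prior 1/6 each): the dealer has 4 equally likely choices, so probability 1/4; weight (1/6)·(1/4) = 1/24 each.
If it is under cup 3 (prior 1/6): the dealer has 10 equally likely choices, so probability 1/10; weight (1/6)·(1/10) = 1/60.
The weights sum to 1/10.
So P(the pea under cup 3 | the dealer opened cup 1, cup 4, and cup 6) = (1/60) / (1/10) = 1/6.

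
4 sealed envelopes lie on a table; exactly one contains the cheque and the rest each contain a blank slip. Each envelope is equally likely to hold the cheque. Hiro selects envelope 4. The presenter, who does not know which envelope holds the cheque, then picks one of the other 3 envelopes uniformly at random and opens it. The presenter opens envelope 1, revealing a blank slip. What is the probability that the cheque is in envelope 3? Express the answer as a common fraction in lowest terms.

Because the presenter chose which envelope to open without knowing where the cheque is, the choice is independent of the prize location. Learning that envelope 1 does not hold the cheque simply rules out that one location and leaves the remaining 3 envelopes still equally likely by symmetry.
So P(the cheque in envelope 3) = 1/3.

1/3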